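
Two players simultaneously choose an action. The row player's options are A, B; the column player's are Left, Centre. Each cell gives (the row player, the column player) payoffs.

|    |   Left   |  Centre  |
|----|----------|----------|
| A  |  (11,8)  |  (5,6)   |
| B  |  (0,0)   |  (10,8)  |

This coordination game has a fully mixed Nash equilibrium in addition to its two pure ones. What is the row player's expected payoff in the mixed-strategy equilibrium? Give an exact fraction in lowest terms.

The column player mixes with probability q on Left, chosen so the row player is indifferent: 11q + 5(1−q) = 0q + 10(1−q) gives q = 5/16.
The row player's expected payoff (from either row, since indifferent) is 11·5/16 + 5·11/16 = 55/8.

55/8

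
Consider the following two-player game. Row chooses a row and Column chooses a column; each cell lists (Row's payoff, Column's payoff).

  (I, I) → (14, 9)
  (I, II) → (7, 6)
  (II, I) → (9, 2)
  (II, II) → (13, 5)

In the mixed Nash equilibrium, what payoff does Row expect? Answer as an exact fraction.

119/11

Column mixes with probability q on I, chosen so Row is indifferent: 14q + 7(1−q) = 9q + 13(1−q) gives q = 6/11.
Row's expected payoff (from either row, since indifferent) is 14·6/11 + 7·5/11 = 119/11.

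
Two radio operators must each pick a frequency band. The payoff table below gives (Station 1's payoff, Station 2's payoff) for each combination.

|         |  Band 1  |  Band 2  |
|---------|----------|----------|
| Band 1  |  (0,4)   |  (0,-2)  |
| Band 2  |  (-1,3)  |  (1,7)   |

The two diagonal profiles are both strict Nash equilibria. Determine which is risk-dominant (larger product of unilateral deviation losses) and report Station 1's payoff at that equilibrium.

0

At both Band 1: Station 1 loses 0 − (-1) = 1 by deviating; Station 2 loses 4 − (-2) = 6. Product = 1·6 = 6.
At both Band 2: Station 1 loses 1 − 0 = 1 by deviating; Station 2 loses 7 − 3 = 4. Product = 1·4 = 4.
6 > 4, so both Band 1 is risk-dominant. Station 1's payoff there is 0.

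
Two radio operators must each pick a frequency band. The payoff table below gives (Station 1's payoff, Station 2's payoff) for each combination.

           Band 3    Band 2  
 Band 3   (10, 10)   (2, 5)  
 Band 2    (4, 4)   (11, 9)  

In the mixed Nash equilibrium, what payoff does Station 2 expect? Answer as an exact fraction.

Station 1 mixes with probability p on Band 3, chosen so Station 2 is indifferent: 10p + 4(1−p) = 5p + 9(1−p) gives p = 1/2.
Station 2's expected payoff is 10·1/2 + 4·1/2 = 7.

7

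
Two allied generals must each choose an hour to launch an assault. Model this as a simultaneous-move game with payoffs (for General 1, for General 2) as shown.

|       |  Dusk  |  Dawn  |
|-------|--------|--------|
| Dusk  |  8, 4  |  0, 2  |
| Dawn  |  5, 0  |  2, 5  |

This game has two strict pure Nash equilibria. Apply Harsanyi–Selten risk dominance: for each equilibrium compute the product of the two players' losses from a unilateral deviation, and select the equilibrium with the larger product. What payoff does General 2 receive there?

At both Dusk: General 1 loses 8 − 5 = 3 by deviating; General 2 loses 4 − 2 = 2. Product = 3·2 = 6.
At both Dawn: General 1 loses 2 − 0 = 2 by deviating; General 2 loses 5 − 0 = 5. Product = 2·5 = 10.
10 > 6, so both Dawn is risk-dominant. General 2's payoff there is 5.

5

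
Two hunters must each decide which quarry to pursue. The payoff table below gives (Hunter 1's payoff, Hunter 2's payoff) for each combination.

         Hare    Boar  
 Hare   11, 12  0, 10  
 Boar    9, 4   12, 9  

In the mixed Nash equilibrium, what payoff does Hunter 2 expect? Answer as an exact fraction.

68/7

Hunter 1 mixes with probability p on Hare, chosen so Hunter 2 is indifferent: 12p + 4(1−p) = 10p + 9(1−p) gives p = 5/7.
Hunter 2's expected payoff is 12·5/7 + 4·2/7 = 68/7.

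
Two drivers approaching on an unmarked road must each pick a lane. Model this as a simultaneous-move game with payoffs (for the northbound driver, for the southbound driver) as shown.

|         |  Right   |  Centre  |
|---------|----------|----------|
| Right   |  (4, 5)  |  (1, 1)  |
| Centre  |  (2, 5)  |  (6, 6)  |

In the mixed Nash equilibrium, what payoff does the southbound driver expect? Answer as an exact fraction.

5

The northbound driver mixes with probability p on Right, chosen so the southbound driver is indifferent: 5p + 5(1−p) = 1p + 6(1−p) gives p = 1/5.
The southbound driver's expected payoff is 5·1/5 + 5·4/5 = 5.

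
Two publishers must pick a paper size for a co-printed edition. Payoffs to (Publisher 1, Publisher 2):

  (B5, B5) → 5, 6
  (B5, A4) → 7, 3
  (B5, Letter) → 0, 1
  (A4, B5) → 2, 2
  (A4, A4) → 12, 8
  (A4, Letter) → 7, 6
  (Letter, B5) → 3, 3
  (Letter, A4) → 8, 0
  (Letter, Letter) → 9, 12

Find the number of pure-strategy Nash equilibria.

3

Both B5: Publisher 1 gets 5 (best alternative 3); Publisher 2 gets 6 (best alternative 3). Neither deviates — NE.
Both A4: Publisher 1 gets 12 (best alternative 8); Publisher 2 gets 8 (best alternative 6). Neither deviates — NE.
Both Letter: Publisher 1 gets 9 (best alternative 7); Publisher 2 gets 12 (best alternative 3). Neither deviates — NE.
(A4, Letter) is not a NE: Publisher 1 would switch to Letter (9 > 7).
No other cell survives both best-response checks, so there are 3 pure NE.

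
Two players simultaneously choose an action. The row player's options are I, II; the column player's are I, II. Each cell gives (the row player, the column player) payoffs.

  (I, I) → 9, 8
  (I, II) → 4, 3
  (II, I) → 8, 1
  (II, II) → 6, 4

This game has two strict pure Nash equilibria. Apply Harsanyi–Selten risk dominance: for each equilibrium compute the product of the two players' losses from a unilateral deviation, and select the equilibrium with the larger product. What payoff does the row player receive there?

At both I: the row player loses 9 − 8 = 1 by deviating; the column player loses 8 − 3 = 5. Product = 1·5 = 5.
At both II: the row player loses 6 − 4 = 2 by deviating; the column player loses 4 − 1 = 3. Product = 2·3 = 6.
6 > 5, so both II is risk-dominant. The row player's payoff there is 6.

6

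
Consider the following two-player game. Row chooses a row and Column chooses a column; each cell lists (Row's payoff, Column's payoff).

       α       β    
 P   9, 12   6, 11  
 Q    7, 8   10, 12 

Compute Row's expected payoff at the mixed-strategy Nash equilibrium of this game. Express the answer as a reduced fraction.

8

Column mixes with probability q on α, chosen so Row is indifferent: 9q + 6(1−q) = 7q + 10(1−q) gives q = 2/3.
Row's expected payoff (from either row, since indifferent) is 9·2/3 + 6·1/3 = 8.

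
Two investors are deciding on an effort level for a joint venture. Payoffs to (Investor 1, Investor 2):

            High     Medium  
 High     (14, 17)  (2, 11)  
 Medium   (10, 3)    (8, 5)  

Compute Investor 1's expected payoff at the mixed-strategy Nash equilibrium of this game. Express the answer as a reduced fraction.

Investor 2 mixes with probability q on High, chosen so Investor 1 is indifferent: 14q + 2(1−q) = 10q + 8(1−q) gives q = 3/5.
Investor 1's expected payoff (from either row, since indifferent) is 14·3/5 + 2·2/5 = 46/5.

46/5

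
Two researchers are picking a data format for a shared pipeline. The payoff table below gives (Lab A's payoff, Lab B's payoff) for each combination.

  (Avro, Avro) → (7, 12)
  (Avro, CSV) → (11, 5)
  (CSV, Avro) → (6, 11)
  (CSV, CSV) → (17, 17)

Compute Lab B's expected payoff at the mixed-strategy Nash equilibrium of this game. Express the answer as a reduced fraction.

Lab A mixes with probability p on Avro, chosen so Lab B is indifferent: 12p + 11(1−p) = 5p + 17(1−p) gives p = 6/13.
Lab B's expected payoff is 12·6/13 + 11·7/13 = 149/13.

149/13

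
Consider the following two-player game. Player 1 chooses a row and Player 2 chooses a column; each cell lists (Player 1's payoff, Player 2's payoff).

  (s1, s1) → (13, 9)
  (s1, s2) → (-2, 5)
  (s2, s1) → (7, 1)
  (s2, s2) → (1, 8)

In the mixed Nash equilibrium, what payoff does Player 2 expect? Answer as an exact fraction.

67/11

Player 1 mixes with probability p on s1, chosen so Player 2 is indifferent: 9p + 1(1−p) = 5p + 8(1−p) gives p = 7/11.
Player 2's expected payoff is 9·7/11 + 1·4/11 = 67/11.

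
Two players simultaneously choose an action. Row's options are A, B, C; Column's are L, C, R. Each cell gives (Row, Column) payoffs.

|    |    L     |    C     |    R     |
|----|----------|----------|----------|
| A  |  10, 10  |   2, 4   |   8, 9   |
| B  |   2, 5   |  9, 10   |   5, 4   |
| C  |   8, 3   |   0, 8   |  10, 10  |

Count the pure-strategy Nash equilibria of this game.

(A, L): Row gets 10 (best alternative 8); Column gets 10 (best alternative 9). Neither deviates — NE.
(B, C): Row gets 9 (best alternative 2); Column gets 10 (best alternative 5). Neither deviates — NE.
(C, R): Row gets 10 (best alternative 8); Column gets 10 (best alternative 8). Neither deviates — NE.
(C, C) is not a NE: Row would switch to B (9 > 0).
No other cell survives both best-response checks, so there are 3 pure NE.

3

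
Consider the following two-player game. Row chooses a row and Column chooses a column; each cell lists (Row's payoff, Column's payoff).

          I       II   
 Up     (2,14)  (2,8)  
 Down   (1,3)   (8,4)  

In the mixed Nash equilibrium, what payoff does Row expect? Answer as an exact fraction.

2

Column mixes with probability q on I, chosen so Row is indifferent: 2q + 2(1−q) = 1q + 8(1−q) gives q = 6/7.
Row's expected payoff (from either row, since indifferent) is 2·6/7 + 2·1/7 = 2.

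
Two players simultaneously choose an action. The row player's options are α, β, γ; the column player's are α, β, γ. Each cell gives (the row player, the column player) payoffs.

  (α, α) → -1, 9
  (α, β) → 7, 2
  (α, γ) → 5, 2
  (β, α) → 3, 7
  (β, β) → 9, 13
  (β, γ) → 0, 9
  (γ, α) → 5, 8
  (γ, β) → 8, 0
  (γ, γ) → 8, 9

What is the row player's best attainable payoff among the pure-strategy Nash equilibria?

9

Both β is a pure NE (the row player: 9 ≥ 8; the column player: 13 ≥ 9). The row player gets 9.
Both γ is a pure NE (the row player: 8 ≥ 5; the column player: 9 ≥ 8). The row player gets 8.
Every other cell has a profitable deviation for at least one player. Highest of {9, 8} is 9.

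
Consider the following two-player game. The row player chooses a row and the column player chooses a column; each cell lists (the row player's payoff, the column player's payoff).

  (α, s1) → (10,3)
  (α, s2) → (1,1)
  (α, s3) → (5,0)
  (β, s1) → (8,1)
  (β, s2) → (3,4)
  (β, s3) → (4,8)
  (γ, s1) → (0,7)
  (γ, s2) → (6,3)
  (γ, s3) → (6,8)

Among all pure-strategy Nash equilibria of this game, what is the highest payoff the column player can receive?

8

(α, s1) is a pure NE (the row player: 10 ≥ 8; the column player: 3 ≥ 1). The column player gets 3.
(γ, s3) is a pure NE (the row player: 6 ≥ 5; the column player: 8 ≥ 7). The column player gets 8.
Every other cell has a profitable deviation for at least one player. Highest of {3, 8} is 8.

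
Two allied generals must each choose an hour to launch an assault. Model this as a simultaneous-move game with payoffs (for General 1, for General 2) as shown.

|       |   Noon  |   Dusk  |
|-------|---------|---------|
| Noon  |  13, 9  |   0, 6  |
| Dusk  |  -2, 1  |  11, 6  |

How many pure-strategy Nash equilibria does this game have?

2

Both Noon: General 1 gets 13 (best alternative -2); General 2 gets 9 (best alternative 6). Neither deviates — NE.
Both Dusk: General 1 gets 11 (best alternative 0); General 2 gets 6 (best alternative 1). Neither deviates — NE.
(Noon, Dusk) is not a NE: General 1 would switch to Dusk (11 > 0).
No other cell survives both best-response checks, so there are 2 pure NE.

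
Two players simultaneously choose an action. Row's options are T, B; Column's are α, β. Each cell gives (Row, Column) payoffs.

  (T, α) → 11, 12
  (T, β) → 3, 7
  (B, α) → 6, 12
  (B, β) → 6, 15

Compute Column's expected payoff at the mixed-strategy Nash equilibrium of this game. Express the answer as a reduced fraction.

Row mixes with probability p on T, chosen so Column is indifferent: 12p + 12(1−p) = 7p + 15(1−p) gives p = 3/8.
Column's expected payoff is 12·3/8 + 12·5/8 = 12.

12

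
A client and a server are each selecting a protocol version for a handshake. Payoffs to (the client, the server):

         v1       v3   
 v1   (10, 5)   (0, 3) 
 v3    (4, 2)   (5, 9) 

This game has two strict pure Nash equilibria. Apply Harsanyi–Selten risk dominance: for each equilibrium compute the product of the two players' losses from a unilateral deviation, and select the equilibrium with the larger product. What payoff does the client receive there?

5

At both v1: the client loses 10 − 4 = 6 by deviating; the server loses 5 − 3 = 2. Product = 6·2 = 12.
At both v3: the client loses 5 − 0 = 5 by deviating; the server loses 9 − 2 = 7. Product = 5·7 = 35.
35 > 12, so both v3 is risk-dominant. The client's payoff there is 5.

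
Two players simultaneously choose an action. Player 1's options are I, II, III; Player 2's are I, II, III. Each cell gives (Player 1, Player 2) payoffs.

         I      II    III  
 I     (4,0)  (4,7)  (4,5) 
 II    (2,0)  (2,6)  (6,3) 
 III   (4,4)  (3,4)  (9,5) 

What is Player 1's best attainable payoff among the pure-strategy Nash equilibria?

(I, II) is a pure NE (Player 1: 4 ≥ 3; Player 2: 7 ≥ 5). Player 1 gets 4.
Both III is a pure NE (Player 1: 9 ≥ 6; Player 2: 5 ≥ 4). Player 1 gets 9.
Every other cell has a profitable deviation for at least one player. Highest of {4, 9} is 9.

9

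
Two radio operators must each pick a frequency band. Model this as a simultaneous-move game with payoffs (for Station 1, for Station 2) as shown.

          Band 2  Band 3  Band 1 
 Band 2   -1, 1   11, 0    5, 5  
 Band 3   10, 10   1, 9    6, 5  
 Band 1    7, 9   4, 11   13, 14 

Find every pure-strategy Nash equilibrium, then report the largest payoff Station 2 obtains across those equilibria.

14

(Band 3, Band 2) is a pure NE (Station 1: 10 ≥ 7; Station 2: 10 ≥ 9). Station 2 gets 10.
Both Band 1 is a pure NE (Station 1: 13 ≥ 6; Station 2: 14 ≥ 11). Station 2 gets 14.
Every other cell has a profitable deviation for at least one player. Highest of {10, 14} is 14.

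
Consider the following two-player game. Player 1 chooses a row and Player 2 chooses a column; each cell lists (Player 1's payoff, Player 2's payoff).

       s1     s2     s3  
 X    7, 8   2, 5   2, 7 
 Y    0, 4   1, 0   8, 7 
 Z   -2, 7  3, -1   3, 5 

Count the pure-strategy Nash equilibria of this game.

2

(X, s1): Player 1 gets 7 (best alternative 0); Player 2 gets 8 (best alternative 7). Neither deviates — NE.
(Y, s3): Player 1 gets 8 (best alternative 3); Player 2 gets 7 (best alternative 4). Neither deviates — NE.
(Y, s2) is not a NE: Player 1 would switch to Z (3 > 1).
No other cell survives both best-response checks, so there are 2 pure NE.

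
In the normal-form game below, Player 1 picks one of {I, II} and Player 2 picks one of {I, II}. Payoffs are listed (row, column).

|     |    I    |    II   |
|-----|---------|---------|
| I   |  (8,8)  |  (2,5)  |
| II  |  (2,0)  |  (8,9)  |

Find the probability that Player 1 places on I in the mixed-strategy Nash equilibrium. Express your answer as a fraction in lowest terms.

3/4

Player 1's mix p on I must make Player 2 indifferent between I and II.
Player 2's payoff from I: 8p + 0(1−p). From II: 5p + 9(1−p).
Set equal: 3p = 9(1−p) → p = 9/12 = 3/4.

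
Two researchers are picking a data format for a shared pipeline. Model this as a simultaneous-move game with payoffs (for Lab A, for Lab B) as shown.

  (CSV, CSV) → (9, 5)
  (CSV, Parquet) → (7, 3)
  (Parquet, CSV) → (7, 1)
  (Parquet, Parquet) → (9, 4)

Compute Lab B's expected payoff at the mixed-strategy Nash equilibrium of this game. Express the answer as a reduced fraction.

17/5

Lab A mixes with probability p on CSV, chosen so Lab B is indifferent: 5p + 1(1−p) = 3p + 4(1−p) gives p = 3/5.
Lab B's expected payoff is 5·3/5 + 1·2/5 = 17/5.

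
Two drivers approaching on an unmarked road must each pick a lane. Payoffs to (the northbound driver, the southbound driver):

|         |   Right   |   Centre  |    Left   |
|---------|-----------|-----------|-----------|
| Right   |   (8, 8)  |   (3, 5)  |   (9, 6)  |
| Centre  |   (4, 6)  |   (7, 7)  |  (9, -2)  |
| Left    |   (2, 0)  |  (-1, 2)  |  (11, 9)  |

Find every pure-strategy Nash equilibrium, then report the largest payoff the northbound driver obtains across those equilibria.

Both Right is a pure NE (the northbound driver: 8 ≥ 4; the southbound driver: 8 ≥ 6). The northbound driver gets 8.
Both Centre is a pure NE (the northbound driver: 7 ≥ 3; the southbound driver: 7 ≥ 6). The northbound driver gets 7.
Both Left is a pure NE (the northbound driver: 11 ≥ 9; the southbound driver: 9 ≥ 2). The northbound driver gets 11.
Every other cell has a profitable deviation for at least one player. Highest of {8, 7, 11} is 11.

11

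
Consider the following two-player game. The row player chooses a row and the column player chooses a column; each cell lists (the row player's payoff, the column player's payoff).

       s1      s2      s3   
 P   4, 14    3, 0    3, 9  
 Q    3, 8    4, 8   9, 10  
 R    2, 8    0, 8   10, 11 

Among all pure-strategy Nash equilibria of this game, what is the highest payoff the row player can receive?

10

(P, s1) is a pure NE (the row player: 4 ≥ 3; the column player: 14 ≥ 9). The row player gets 4.
(R, s3) is a pure NE (the row player: 10 ≥ 9; the column player: 11 ≥ 8). The row player gets 10.
Every other cell has a profitable deviation for at least one player. Highest of {4, 10} is 10.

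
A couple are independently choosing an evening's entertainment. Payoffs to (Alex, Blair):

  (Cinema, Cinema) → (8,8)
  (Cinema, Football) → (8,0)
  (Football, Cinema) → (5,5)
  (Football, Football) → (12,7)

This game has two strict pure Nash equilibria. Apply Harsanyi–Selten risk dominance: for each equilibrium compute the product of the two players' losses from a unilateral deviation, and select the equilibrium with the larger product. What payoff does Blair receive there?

8

At both Cinema: Alex loses 8 − 5 = 3 by deviating; Blair loses 8 − 0 = 8. Product = 3·8 = 24.
At both Football: Alex loses 12 − 8 = 4 by deviating; Blair loses 7 − 5 = 2. Product = 4·2 = 8.
24 > 8, so both Cinema is risk-dominant. Blair's payoff there is 8.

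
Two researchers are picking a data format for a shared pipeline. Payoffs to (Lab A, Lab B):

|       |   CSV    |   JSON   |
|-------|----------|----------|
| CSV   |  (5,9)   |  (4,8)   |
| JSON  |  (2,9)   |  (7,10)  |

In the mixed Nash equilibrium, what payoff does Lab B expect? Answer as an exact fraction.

Lab A mixes with probability p on CSV, chosen so Lab B is indifferent: 9p + 9(1−p) = 8p + 10(1−p) gives p = 1/2.
Lab B's expected payoff is 9·1/2 + 9·1/2 = 9.

9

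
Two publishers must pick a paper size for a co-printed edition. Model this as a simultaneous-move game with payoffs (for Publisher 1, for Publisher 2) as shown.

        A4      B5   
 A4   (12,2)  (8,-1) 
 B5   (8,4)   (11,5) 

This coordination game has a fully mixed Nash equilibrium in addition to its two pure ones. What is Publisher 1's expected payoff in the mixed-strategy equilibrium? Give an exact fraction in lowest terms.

Publisher 2 mixes with probability q on A4, chosen so Publisher 1 is indifferent: 12q + 8(1−q) = 8q + 11(1−q) gives q = 3/7.
Publisher 1's expected payoff (from either row, since indifferent) is 12·3/7 + 8·4/7 = 68/7.

68/7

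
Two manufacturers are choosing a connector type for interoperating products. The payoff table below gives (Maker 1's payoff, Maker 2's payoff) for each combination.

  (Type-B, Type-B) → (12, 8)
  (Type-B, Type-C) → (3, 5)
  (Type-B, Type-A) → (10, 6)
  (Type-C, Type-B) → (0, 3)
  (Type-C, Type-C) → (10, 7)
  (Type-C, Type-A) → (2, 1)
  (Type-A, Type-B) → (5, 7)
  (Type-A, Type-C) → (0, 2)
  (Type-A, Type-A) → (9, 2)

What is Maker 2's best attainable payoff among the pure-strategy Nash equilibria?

8

Both Type-B is a pure NE (Maker 1: 12 ≥ 5; Maker 2: 8 ≥ 6). Maker 2 gets 8.
Both Type-C is a pure NE (Maker 1: 10 ≥ 3; Maker 2: 7 ≥ 3). Maker 2 gets 7.
Every other cell has a profitable deviation for at least one player. Highest of {8, 7} is 8.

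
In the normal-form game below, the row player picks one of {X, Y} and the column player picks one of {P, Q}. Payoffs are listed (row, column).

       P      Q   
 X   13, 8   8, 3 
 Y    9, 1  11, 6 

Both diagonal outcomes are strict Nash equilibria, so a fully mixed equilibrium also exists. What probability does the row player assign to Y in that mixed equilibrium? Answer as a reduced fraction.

1/2

The row player's mix p on X must make the column player indifferent between P and Q.
The column player's payoff from P: 8p + 1(1−p). From Q: 3p + 6(1−p).
Set equal: 5p = 5(1−p) → p = 5/10 = 1/2.
Probability on Y is 1 − 1/2 = 1/2.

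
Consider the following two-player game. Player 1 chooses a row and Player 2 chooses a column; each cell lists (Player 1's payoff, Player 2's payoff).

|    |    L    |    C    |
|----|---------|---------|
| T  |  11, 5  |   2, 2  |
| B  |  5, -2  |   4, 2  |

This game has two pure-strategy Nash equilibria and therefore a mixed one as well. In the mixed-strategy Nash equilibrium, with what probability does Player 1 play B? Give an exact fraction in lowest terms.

3/7

Player 1's mix p on T must make Player 2 indifferent between L and C.
Player 2's payoff from L: 5p + (-2)(1−p). From C: 2p + 2(1−p).
Set equal: 3p = 4(1−p) → p = 4/7.
Probability on B is 1 − 4/7 = 3/7.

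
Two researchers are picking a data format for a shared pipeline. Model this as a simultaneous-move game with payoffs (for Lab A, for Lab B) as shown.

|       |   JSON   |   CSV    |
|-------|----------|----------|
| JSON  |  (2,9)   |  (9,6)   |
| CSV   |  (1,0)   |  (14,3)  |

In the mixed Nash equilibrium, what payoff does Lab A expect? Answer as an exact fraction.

19/6

Lab B mixes with probability q on JSON, chosen so Lab A is indifferent: 2q + 9(1−q) = 1q + 14(1−q) gives q = 5/6.
Lab A's expected payoff (from either row, since indifferent) is 2·5/6 + 9·1/6 = 19/6.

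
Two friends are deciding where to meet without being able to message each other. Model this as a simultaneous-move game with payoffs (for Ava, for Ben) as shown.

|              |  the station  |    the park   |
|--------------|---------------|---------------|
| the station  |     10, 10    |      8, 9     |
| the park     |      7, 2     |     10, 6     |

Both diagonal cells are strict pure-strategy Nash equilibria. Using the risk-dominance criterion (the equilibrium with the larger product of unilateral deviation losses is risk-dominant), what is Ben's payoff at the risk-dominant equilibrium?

At both the station: Ava loses 10 − 7 = 3 by deviating; Ben loses 10 − 9 = 1. Product = 3·1 = 3.
At both the park: Ava loses 10 − 8 = 2 by deviating; Ben loses 6 − 2 = 4. Product = 2·4 = 8.
8 > 3, so both the park is risk-dominant. Ben's payoff there is 6.

6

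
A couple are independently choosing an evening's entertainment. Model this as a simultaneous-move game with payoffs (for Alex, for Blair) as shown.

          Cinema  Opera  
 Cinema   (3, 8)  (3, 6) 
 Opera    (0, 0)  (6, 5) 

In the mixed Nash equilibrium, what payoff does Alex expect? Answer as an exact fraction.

Blair mixes with probability q on Cinema, chosen so Alex is indifferent: 3q + 3(1−q) = 0q + 6(1−q) gives q = 1/2.
Alex's expected payoff (from either row, since indifferent) is 3·1/2 + 3·1/2 = 3.

3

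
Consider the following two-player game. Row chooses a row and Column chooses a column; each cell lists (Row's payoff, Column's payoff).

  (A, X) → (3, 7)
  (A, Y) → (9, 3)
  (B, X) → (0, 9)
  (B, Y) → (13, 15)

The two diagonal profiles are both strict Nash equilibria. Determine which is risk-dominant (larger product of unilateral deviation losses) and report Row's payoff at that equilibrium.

At (A, X): Row loses 3 − 0 = 3 by deviating; Column loses 7 − 3 = 4. Product = 3·4 = 12.
At (B, Y): Row loses 13 − 9 = 4 by deviating; Column loses 15 − 9 = 6. Product = 4·6 = 24.
24 > 12, so (B, Y) is risk-dominant. Row's payoff there is 13.

13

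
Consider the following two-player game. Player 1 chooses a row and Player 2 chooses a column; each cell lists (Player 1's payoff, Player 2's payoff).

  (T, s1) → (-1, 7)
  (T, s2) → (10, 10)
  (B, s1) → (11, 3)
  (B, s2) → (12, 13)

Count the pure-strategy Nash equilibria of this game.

(B, s2): Player 1 gets 12 (best alternative 10); Player 2 gets 13 (best alternative 3). Neither deviates — NE.
(T, s1) is not a NE: Player 1 would switch to B (11 > -1).
No other cell survives both best-response checks, so there is 1 pure NE.

1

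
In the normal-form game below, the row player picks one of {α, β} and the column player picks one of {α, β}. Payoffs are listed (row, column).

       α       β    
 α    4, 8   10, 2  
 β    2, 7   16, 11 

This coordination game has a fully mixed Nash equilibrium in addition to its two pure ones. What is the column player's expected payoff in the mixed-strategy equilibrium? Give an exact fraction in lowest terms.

The row player mixes with probability p on α, chosen so the column player is indifferent: 8p + 7(1−p) = 2p + 11(1−p) gives p = 2/5.
The column player's expected payoff is 8·2/5 + 7·3/5 = 37/5.

37/5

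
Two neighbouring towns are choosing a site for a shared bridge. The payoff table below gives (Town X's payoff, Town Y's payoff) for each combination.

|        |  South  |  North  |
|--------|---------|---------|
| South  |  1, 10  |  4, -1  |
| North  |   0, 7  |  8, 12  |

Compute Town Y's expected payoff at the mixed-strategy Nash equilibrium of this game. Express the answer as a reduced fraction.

127/16

Town X mixes with probability p on South, chosen so Town Y is indifferent: 10p + 7(1−p) = (-1)p + 12(1−p) gives p = 5/16.
Town Y's expected payoff is 10·5/16 + 7·11/16 = 127/16.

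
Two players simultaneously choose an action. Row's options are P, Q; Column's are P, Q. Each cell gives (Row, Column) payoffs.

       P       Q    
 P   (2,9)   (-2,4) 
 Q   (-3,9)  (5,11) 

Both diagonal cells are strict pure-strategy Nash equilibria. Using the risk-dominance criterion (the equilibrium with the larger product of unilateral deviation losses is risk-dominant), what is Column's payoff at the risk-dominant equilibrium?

9

At both P: Row loses 2 − (-3) = 5 by deviating; Column loses 9 − 4 = 5. Product = 5·5 = 25.
At both Q: Row loses 5 − (-2) = 7 by deviating; Column loses 11 − 9 = 2. Product = 7·2 = 14.
25 > 14, so both P is risk-dominant. Column's payoff there is 9.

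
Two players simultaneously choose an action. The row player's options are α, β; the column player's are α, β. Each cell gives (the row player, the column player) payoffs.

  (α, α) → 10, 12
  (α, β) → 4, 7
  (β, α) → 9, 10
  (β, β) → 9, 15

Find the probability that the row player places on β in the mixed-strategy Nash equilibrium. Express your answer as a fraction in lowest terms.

The row player's mix p on α must make the column player indifferent between α and β.
The column player's payoff from α: 12p + 10(1−p). From β: 7p + 15(1−p).
Set equal: 5p = 5(1−p) → p = 5/10 = 1/2.
Probability on β is 1 − 1/2 = 1/2.

1/2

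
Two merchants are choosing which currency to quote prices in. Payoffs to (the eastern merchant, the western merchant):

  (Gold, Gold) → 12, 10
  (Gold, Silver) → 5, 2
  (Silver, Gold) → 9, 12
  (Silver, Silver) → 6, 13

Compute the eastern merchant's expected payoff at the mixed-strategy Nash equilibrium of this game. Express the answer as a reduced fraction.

The western merchant mixes with probability q on Gold, chosen so the eastern merchant is indifferent: 12q + 5(1−q) = 9q + 6(1−q) gives q = 1/4.
The eastern merchant's expected payoff (from either row, since indifferent) is 12·1/4 + 5·3/4 = 27/4.

27/4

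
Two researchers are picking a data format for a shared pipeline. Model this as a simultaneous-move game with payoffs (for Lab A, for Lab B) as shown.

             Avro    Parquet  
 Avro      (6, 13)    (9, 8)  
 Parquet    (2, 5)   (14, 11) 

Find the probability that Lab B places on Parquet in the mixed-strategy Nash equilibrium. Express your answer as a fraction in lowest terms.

Lab B's mix q on Avro must make Lab A indifferent between Avro and Parquet.
Lab A's payoff from Avro: 6q + 9(1−q). From Parquet: 2q + 14(1−q).
Set equal: 4q = 5(1−q) → q = 5/9.
Probability on Parquet is 1 − 5/9 = 4/9.

4/9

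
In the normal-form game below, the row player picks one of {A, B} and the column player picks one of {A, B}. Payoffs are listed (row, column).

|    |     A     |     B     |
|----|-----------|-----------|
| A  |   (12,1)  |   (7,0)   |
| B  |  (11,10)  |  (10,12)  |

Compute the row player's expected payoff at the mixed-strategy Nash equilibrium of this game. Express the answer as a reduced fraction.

The column player mixes with probability q on A, chosen so the row player is indifferent: 12q + 7(1−q) = 11q + 10(1−q) gives q = 3/4.
The row player's expected payoff (from either row, since indifferent) is 12·3/4 + 7·1/4 = 43/4.

43/4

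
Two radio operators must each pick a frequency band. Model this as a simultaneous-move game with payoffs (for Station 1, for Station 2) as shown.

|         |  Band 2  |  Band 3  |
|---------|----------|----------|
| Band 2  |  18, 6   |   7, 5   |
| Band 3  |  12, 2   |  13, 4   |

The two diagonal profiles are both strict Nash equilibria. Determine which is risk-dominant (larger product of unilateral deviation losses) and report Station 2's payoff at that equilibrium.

At both Band 2: Station 1 loses 18 − 12 = 6 by deviating; Station 2 loses 6 − 5 = 1. Product = 6·1 = 6.
At both Band 3: Station 1 loses 13 − 7 = 6 by deviating; Station 2 loses 4 − 2 = 2. Product = 6·2 = 12.
12 > 6, so both Band 3 is risk-dominant. Station 2's payoff there is 4.

4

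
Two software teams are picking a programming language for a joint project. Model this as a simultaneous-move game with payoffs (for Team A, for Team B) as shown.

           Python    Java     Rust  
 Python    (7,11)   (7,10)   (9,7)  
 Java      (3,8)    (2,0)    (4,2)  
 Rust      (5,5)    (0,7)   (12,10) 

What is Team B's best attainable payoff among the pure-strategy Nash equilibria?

11

Both Python is a pure NE (Team A: 7 ≥ 5; Team B: 11 ≥ 10). Team B gets 11.
Both Rust is a pure NE (Team A: 12 ≥ 9; Team B: 10 ≥ 7). Team B gets 10.
Every other cell has a profitable deviation for at least one player. Highest of {11, 10} is 11.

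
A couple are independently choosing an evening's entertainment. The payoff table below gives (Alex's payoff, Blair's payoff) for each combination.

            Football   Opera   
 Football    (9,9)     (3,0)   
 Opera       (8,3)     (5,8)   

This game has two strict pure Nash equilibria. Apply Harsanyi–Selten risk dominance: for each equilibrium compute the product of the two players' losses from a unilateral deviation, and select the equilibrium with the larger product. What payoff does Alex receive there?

At both Football: Alex loses 9 − 8 = 1 by deviating; Blair loses 9 − 0 = 9. Product = 1·9 = 9.
At both Opera: Alex loses 5 − 3 = 2 by deviating; Blair loses 8 − 3 = 5. Product = 2·5 = 10.
10 > 9, so both Opera is risk-dominant. Alex's payoff there is 5.

5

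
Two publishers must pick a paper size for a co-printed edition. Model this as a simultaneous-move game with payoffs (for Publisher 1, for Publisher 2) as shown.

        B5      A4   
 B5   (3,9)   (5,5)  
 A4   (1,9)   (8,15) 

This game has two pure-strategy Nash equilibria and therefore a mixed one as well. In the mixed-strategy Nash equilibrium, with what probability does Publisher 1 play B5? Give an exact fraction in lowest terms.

3/5

Publisher 1's mix p on B5 must make Publisher 2 indifferent between B5 and A4.
Publisher 2's payoff from B5: 9p + 9(1−p). From A4: 5p + 15(1−p).
Set equal: 4p = 6(1−p) → p = 6/10 = 3/5.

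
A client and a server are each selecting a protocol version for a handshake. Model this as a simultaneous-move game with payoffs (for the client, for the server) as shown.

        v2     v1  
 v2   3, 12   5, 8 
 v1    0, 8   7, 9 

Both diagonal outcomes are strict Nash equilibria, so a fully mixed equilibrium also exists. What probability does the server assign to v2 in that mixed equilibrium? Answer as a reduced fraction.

2/5

The server's mix q on v2 must make the client indifferent between v2 and v1.
The client's payoff from v2: 3q + 5(1−q). From v1: 0q + 7(1−q).
Set equal: 3q = 2(1−q) → q = 2/5.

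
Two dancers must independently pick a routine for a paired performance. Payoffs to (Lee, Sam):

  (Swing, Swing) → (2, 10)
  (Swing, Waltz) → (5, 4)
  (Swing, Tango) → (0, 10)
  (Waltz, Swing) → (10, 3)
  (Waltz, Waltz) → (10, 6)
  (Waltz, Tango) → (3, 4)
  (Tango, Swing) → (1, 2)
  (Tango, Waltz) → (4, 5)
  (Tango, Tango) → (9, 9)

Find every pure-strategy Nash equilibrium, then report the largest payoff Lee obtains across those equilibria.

10

Both Waltz is a pure NE (Lee: 10 ≥ 5; Sam: 6 ≥ 4). Lee gets 10.
Both Tango is a pure NE (Lee: 9 ≥ 3; Sam: 9 ≥ 5). Lee gets 9.
Every other cell has a profitable deviation for at least one player. Highest of {10, 9} is 10.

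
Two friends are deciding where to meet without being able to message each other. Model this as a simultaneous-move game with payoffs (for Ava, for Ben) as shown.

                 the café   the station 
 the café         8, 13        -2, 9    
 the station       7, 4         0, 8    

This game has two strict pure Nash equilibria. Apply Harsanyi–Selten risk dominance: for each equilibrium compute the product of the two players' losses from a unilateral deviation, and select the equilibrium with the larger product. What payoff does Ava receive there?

0

At both the café: Ava loses 8 − 7 = 1 by deviating; Ben loses 13 − 9 = 4. Product = 1·4 = 4.
At both the station: Ava loses 0 − (-2) = 2 by deviating; Ben loses 8 − 4 = 4. Product = 2·4 = 8.
8 > 4, so both the station is risk-dominant. Ava's payoff there is 0.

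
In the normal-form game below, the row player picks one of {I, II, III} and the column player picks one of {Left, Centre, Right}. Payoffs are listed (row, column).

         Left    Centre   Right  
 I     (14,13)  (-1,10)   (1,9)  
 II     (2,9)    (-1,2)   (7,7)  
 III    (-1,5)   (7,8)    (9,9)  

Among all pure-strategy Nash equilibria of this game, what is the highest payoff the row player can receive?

14

(I, Left) is a pure NE (the row player: 14 ≥ 2; the column player: 13 ≥ 10). The row player gets 14.
(III, Right) is a pure NE (the row player: 9 ≥ 7; the column player: 9 ≥ 8). The row player gets 9.
Every other cell has a profitable deviation for at least one player. Highest of {14, 9} is 14.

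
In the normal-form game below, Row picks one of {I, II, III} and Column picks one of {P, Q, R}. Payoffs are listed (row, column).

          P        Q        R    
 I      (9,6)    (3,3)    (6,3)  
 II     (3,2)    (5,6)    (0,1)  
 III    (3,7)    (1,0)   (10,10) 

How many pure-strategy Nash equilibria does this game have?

(I, P): Row gets 9 (best alternative 3); Column gets 6 (best alternative 3). Neither deviates — NE.
(II, Q): Row gets 5 (best alternative 3); Column gets 6 (best alternative 2). Neither deviates — NE.
(III, R): Row gets 10 (best alternative 6); Column gets 10 (best alternative 7). Neither deviates — NE.
(III, P) is not a NE: Row would switch to I (9 > 3).
No other cell survives both best-response checks, so there are 3 pure NE.

3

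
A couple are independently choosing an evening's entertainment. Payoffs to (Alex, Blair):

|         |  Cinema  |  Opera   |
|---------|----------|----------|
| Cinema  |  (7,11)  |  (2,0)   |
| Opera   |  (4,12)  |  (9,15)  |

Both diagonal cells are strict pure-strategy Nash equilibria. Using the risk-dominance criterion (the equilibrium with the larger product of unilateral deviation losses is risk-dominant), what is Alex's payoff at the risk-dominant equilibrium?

At both Cinema: Alex loses 7 − 4 = 3 by deviating; Blair loses 11 − 0 = 11. Product = 3·11 = 33.
At both Opera: Alex loses 9 − 2 = 7 by deviating; Blair loses 15 − 12 = 3. Product = 7·3 = 21.
33 > 21, so both Cinema is risk-dominant. Alex's payoff there is 7.

7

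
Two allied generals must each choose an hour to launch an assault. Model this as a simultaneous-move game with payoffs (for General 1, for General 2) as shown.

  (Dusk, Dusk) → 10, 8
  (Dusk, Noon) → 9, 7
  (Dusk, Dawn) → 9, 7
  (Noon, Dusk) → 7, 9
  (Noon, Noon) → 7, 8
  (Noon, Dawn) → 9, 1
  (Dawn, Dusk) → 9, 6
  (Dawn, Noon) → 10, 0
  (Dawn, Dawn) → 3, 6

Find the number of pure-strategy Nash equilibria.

Both Dusk: General 1 gets 10 (best alternative 9); General 2 gets 8 (best alternative 7). Neither deviates — NE.
Both Noon is not a NE: General 1 would switch to Dawn (10 > 7).
No other cell survives both best-response checks, so there is 1 pure NE.

1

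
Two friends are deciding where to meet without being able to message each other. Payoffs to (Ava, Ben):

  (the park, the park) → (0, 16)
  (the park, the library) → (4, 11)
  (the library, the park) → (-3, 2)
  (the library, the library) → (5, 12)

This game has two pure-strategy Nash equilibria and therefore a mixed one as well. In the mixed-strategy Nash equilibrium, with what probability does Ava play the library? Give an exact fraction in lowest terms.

Ava's mix p on the park must make Ben indifferent between the park and the library.
Ben's payoff from the park: 16p + 2(1−p). From the library: 11p + 12(1−p).
Set equal: 5p = 10(1−p) → p = 10/15 = 2/3.
Probability on the library is 1 − 2/3 = 1/3.

1/3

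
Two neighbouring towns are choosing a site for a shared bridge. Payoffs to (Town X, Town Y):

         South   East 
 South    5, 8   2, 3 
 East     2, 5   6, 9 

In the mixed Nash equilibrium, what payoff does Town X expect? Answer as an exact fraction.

26/7

Town Y mixes with probability q on South, chosen so Town X is indifferent: 5q + 2(1−q) = 2q + 6(1−q) gives q = 4/7.
Town X's expected payoff (from either row, since indifferent) is 5·4/7 + 2·3/7 = 26/7.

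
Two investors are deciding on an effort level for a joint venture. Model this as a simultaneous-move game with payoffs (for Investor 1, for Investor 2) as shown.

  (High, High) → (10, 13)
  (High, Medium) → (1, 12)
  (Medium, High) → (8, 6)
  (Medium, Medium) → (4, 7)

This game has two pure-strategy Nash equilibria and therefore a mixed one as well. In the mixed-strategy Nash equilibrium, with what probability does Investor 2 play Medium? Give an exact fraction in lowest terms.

2/5

Investor 2's mix q on High must make Investor 1 indifferent between High and Medium.
Investor 1's payoff from High: 10q + 1(1−q). From Medium: 8q + 4(1−q).
Set equal: 2q = 3(1−q) → q = 3/5.
Probability on Medium is 1 − 3/5 = 2/5.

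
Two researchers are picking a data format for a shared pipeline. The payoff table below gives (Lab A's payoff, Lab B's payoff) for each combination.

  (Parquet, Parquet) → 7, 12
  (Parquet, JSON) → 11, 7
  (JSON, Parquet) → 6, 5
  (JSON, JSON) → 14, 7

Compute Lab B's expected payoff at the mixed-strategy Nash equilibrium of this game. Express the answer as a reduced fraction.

7

Lab A mixes with probability p on Parquet, chosen so Lab B is indifferent: 12p + 5(1−p) = 7p + 7(1−p) gives p = 2/7.
Lab B's expected payoff is 12·2/7 + 5·5/7 = 7.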